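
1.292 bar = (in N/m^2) 1.292e+05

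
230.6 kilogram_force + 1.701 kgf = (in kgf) 232.3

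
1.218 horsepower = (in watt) 908.3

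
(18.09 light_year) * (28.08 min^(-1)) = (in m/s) 8.01e+16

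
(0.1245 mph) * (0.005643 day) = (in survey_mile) 0.01686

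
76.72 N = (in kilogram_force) 7.823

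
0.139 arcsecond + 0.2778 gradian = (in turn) 0.0006946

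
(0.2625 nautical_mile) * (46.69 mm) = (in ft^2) 244.3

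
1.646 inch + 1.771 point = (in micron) 4.243e+04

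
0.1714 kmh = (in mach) 0.0001398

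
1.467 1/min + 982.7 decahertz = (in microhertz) 9.827e+09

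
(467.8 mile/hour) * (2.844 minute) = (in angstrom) 3.569e+14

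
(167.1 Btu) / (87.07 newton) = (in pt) 5.74e+06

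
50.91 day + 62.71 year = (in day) 2.294e+04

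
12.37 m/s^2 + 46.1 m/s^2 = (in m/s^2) 58.47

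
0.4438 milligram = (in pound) 9.784e-07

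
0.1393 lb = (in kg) 0.06319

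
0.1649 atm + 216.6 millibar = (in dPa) 3.837e+05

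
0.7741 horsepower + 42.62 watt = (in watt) 619.9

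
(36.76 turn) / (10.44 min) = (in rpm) 3.521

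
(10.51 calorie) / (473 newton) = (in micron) 9.297e+04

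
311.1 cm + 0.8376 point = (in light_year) 3.289e-16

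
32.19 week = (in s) 1.947e+07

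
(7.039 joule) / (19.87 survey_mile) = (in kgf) 2.245e-05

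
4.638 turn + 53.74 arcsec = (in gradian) 1855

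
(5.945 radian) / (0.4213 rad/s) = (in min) 0.2352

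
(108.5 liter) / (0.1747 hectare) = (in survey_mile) 3.859e-08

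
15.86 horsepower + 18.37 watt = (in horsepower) 15.88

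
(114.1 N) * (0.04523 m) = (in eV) 3.221e+19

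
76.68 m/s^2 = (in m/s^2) 76.68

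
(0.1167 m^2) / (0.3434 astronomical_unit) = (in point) 6.439e-09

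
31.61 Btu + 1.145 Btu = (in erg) 3.456e+11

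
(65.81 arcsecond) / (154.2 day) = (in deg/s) 1.372e-09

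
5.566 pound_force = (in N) 24.76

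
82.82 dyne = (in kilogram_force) 8.445e-05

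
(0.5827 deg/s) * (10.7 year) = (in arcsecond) 7.078e+11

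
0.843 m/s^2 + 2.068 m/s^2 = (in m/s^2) 2.911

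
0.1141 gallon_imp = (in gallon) 0.137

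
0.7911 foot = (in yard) 0.2637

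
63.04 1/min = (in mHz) 1051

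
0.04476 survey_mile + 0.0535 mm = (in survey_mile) 0.04476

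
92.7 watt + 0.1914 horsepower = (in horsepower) 0.3157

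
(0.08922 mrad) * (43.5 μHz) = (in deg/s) 2.224e-07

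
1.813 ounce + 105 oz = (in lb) 6.676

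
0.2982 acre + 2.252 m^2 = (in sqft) 1.301e+04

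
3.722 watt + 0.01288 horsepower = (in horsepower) 0.01787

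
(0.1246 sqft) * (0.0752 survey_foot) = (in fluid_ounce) 8.972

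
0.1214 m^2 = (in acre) 3e-05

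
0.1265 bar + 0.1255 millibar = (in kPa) 12.66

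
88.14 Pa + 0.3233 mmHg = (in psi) 0.01904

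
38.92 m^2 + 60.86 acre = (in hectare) 24.63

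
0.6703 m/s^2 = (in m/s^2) 0.6703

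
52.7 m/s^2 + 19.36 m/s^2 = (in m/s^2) 72.06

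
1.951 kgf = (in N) 19.13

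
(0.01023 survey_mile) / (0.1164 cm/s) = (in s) 1.414e+04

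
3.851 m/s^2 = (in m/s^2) 3.851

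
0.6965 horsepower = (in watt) 519.4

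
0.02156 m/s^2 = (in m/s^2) 0.02156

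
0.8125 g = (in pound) 0.001791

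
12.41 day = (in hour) 297.8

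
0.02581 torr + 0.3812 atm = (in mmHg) 289.7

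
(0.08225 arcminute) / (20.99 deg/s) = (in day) 7.559e-10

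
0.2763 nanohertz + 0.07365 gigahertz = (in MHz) 73.65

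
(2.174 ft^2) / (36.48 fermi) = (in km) 5.536e+09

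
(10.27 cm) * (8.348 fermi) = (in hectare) 8.573e-20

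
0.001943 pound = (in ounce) 0.03109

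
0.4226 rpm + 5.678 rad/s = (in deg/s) 327.9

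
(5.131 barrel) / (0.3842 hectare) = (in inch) 0.008359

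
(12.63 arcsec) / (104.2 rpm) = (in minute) 9.353e-08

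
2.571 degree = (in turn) 0.007142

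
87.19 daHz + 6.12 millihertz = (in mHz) 8.719e+05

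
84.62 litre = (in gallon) 22.35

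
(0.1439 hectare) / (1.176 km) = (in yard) 1.338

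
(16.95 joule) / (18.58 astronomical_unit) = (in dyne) 6.098e-07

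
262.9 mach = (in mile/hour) 2.002e+05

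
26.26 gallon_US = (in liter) 99.4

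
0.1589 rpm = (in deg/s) 0.9534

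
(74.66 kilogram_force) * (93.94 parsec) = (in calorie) 5.072e+20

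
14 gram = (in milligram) 1.4e+04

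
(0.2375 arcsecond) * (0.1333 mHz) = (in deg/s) 8.794e-09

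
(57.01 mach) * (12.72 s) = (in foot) 8.101e+05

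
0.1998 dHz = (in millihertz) 19.98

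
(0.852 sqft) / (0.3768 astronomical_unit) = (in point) 3.98e-09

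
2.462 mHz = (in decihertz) 0.02462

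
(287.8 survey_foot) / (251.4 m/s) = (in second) 0.3489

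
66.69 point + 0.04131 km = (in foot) 135.6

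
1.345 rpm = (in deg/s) 8.07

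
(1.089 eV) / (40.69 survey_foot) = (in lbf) 3.163e-21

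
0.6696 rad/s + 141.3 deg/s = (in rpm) 29.94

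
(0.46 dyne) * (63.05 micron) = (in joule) 2.9e-10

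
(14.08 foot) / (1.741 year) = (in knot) 1.519e-07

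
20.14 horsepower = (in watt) 1.502e+04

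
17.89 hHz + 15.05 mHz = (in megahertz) 0.001789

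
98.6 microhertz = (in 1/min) 0.005916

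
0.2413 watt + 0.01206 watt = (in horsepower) 0.0003398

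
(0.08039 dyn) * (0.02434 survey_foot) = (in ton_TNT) 1.425e-18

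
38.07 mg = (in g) 0.03807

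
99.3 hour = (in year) 0.01134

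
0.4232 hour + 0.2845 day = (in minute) 435.1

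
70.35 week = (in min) 7.091e+05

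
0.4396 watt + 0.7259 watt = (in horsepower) 0.001563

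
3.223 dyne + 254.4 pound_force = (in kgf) 115.4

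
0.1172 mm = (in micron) 117.2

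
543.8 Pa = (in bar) 0.005438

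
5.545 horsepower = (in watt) 4135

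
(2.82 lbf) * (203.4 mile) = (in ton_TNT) 0.0009814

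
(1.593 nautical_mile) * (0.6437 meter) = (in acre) 0.4693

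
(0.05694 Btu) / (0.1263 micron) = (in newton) 4.757e+08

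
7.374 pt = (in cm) 0.2601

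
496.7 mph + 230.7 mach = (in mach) 231.4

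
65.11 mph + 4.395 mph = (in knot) 60.4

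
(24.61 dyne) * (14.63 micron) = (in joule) 3.6e-09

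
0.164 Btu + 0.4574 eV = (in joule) 173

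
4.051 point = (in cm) 0.1429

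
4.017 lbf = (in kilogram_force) 1.822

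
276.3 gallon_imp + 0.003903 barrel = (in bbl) 7.904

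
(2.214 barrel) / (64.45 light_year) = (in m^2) 5.773e-19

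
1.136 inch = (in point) 81.79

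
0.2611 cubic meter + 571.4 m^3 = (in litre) 5.717e+05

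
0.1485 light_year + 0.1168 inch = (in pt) 3.982e+18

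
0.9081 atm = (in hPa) 920.1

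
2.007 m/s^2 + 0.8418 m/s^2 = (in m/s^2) 2.849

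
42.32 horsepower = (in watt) 3.156e+04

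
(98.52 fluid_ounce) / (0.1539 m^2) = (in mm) 18.93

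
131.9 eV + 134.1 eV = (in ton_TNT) 1.019e-26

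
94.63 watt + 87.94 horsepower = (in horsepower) 88.07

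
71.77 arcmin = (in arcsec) 4306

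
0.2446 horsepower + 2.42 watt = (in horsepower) 0.2478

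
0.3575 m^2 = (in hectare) 3.575e-05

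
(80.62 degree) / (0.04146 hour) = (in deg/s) 0.5401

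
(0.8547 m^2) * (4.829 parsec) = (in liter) 1.274e+20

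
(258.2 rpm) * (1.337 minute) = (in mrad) 2.169e+06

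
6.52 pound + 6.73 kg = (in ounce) 341.7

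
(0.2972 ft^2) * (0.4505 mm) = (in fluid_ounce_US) 0.4206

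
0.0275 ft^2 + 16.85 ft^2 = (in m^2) 1.568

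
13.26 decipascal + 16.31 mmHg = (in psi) 0.3156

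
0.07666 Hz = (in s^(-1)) 0.07666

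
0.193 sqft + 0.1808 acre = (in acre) 0.1808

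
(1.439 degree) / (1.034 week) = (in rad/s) 4.016e-08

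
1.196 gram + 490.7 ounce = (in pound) 30.67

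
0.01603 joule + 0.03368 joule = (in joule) 0.04971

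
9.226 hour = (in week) 0.05492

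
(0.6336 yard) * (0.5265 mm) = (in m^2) 0.000305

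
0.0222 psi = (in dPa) 1531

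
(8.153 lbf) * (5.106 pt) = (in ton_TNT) 1.561e-11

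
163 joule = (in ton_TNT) 3.896e-08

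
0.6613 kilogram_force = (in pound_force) 1.458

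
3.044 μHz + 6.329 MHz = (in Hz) 6.329e+06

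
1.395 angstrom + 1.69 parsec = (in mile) 3.24e+13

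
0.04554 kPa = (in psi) 0.006605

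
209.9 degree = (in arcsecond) 7.556e+05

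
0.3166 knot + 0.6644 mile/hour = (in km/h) 1.656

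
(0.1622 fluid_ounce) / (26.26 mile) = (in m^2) 1.135e-10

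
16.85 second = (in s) 16.85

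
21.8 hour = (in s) 7.848e+04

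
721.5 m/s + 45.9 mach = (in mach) 48.02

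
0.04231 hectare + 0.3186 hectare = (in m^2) 3609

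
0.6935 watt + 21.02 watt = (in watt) 21.71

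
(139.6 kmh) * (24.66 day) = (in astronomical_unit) 0.0005523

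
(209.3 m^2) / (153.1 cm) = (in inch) 5382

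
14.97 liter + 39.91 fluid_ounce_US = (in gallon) 4.266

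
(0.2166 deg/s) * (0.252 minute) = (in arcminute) 196.5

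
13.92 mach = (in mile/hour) 1.06e+04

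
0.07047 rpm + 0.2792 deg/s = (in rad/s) 0.01225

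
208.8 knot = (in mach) 0.3155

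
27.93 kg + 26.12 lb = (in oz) 1403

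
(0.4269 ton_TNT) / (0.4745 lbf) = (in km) 8.462e+05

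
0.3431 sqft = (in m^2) 0.03188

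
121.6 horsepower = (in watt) 9.068e+04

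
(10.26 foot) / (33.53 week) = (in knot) 2.998e-07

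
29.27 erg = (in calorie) 6.996e-07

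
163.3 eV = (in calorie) 6.253e-18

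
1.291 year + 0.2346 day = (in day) 471.4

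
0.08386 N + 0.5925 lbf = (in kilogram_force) 0.2773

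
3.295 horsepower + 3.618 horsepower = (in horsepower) 6.913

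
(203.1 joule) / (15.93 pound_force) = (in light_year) 3.03e-16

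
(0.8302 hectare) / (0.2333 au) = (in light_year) 2.514e-23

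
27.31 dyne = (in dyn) 27.31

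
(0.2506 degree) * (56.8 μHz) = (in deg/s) 1.423e-05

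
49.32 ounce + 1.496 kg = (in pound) 6.381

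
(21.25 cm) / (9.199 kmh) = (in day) 9.625e-07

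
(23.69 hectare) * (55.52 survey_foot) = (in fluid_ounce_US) 1.356e+11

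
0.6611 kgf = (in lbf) 1.457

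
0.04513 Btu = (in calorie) 11.38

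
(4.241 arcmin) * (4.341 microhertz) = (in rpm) 5.114e-08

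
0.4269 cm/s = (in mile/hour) 0.009549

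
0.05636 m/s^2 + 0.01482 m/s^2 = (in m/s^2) 0.07118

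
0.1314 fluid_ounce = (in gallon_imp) 0.0008548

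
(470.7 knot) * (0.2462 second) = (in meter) 59.62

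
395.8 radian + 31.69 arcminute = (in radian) 395.8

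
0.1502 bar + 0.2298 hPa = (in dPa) 1.504e+05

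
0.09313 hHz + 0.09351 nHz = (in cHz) 931.3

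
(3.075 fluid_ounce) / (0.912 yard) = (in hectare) 1.09e-08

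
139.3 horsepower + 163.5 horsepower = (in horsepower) 302.8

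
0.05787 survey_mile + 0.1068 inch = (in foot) 305.6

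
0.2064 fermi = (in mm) 2.064e-13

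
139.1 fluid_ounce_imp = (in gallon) 1.044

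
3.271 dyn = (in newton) 3.271e-05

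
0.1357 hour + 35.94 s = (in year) 1.663e-05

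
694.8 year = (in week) 3.623e+04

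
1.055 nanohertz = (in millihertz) 1.055e-06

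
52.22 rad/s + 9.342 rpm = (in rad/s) 53.2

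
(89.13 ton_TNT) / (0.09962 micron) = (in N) 3.743e+18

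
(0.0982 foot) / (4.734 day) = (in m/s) 7.318e-08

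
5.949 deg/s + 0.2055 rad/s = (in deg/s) 17.72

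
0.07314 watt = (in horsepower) 9.808e-05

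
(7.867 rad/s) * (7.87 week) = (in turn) 5.96e+06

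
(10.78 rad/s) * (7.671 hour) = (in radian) 2.977e+05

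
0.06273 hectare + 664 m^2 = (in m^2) 1291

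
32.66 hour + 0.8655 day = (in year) 0.0061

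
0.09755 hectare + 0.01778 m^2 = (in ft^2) 1.05e+04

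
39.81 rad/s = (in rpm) 380.2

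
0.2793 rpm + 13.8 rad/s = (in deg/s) 792.4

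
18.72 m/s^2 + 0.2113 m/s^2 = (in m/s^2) 18.93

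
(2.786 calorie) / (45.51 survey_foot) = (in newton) 0.8403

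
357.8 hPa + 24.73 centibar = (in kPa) 60.51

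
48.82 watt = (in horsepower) 0.06547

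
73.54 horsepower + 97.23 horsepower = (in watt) 1.273e+05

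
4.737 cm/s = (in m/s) 0.04737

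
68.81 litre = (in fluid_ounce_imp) 2422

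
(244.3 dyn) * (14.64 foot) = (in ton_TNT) 2.605e-12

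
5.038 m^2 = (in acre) 0.001245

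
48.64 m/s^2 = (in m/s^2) 48.64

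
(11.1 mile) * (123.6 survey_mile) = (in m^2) 3.553e+09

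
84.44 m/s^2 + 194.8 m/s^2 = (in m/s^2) 279.2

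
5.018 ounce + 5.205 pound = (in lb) 5.519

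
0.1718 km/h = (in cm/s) 4.772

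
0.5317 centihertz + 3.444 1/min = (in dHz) 0.6272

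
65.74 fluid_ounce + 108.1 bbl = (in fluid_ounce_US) 5.812e+05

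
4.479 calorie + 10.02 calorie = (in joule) 60.66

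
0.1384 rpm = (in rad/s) 0.01449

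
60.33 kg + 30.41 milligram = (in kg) 60.33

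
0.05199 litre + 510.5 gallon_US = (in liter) 1933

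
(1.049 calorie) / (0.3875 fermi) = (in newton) 1.133e+16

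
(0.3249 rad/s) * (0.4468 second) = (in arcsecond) 2.994e+04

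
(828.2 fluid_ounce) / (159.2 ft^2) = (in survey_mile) 1.029e-06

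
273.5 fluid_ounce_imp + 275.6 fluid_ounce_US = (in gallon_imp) 3.502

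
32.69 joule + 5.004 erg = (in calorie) 7.813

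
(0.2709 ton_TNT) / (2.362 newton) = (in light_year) 5.072e-08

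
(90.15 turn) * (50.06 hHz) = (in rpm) 2.708e+07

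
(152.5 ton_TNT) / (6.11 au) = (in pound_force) 0.1569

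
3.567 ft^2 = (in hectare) 3.314e-05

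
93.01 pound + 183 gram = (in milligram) 4.237e+07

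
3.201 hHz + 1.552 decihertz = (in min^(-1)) 1.922e+04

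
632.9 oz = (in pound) 39.56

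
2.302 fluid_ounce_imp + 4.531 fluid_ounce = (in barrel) 0.001254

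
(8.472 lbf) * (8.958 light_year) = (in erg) 3.194e+25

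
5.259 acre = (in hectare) 2.128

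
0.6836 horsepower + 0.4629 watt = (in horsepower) 0.6842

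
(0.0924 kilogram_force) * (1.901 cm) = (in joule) 0.01723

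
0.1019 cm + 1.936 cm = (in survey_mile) 1.266e-05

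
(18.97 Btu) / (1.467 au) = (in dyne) 0.00912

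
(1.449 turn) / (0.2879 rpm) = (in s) 302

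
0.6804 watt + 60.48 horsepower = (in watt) 4.51e+04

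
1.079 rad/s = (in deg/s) 61.82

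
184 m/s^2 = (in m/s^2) 184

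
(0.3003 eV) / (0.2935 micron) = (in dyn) 1.639e-08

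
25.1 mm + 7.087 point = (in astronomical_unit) 1.845e-13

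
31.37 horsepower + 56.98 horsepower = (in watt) 6.588e+04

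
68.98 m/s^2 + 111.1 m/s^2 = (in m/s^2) 180.1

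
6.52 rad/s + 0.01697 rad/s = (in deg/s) 374.5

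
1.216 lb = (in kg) 0.5516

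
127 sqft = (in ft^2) 127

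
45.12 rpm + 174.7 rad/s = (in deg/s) 1.028e+04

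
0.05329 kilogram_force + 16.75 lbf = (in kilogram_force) 7.651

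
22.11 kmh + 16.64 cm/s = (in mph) 14.11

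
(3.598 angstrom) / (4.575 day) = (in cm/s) 9.102e-14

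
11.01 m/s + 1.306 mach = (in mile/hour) 1019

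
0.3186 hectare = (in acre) 0.7873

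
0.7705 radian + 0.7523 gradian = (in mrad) 782.3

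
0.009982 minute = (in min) 0.009982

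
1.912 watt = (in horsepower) 0.002564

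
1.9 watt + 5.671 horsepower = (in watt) 4231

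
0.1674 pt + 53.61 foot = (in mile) 0.01015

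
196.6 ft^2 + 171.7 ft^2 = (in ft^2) 368.3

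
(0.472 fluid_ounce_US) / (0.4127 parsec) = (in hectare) 1.096e-25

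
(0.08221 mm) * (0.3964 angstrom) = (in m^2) 3.259e-15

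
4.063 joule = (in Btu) 0.003851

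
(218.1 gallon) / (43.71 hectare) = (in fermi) 1.889e+09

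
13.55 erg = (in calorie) 3.239e-07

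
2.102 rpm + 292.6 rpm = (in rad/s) 30.86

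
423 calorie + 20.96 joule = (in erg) 1.791e+10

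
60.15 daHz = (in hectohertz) 6.015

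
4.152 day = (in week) 0.5931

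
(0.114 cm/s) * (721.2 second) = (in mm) 822.2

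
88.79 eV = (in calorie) 3.4e-18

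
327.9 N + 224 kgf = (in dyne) 2.525e+08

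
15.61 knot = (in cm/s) 803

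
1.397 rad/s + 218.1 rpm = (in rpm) 231.4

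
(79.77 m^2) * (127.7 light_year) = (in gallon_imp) 2.12e+22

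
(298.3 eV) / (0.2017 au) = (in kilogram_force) 1.615e-28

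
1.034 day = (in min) 1489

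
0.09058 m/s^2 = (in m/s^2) 0.09058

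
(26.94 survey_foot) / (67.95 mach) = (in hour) 9.858e-08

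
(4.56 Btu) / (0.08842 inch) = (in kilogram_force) 2.184e+05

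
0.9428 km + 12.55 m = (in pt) 2.708e+06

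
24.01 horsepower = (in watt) 1.79e+04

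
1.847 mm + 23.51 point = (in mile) 6.301e-06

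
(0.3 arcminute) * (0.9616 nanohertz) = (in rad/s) 8.392e-14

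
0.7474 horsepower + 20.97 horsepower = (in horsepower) 21.72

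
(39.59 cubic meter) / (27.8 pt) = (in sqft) 4.345e+04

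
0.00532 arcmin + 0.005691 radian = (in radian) 0.005693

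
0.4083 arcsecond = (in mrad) 0.001979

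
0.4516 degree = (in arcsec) 1626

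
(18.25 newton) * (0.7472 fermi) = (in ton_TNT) 3.259e-24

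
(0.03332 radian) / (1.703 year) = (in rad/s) 6.204e-10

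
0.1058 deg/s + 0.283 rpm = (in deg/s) 1.804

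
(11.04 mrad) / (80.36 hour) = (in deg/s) 2.186e-06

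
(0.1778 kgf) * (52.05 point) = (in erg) 3.202e+05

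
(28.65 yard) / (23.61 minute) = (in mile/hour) 0.04137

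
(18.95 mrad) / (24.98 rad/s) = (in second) 0.0007586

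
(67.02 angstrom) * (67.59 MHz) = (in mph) 1.013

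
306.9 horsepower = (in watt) 2.289e+05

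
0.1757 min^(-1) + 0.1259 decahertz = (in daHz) 0.1262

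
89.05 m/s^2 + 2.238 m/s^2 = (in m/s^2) 91.29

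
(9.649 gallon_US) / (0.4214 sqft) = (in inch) 36.73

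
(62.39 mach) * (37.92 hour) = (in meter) 2.9e+09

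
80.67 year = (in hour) 7.067e+05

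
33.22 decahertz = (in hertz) 332.2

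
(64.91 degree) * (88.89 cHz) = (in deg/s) 57.7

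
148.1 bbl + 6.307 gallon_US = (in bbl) 148.3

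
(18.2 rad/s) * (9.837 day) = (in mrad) 1.547e+10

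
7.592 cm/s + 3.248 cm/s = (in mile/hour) 0.2425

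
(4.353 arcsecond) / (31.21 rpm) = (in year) 2.048e-13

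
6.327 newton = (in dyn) 6.327e+05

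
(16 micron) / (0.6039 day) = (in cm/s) 3.066e-08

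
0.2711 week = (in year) 0.005199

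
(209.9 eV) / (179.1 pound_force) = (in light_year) 4.462e-36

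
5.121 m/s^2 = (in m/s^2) 5.121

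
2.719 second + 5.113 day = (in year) 0.01401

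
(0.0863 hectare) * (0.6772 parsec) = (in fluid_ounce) 6.098e+23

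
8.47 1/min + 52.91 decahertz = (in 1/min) 3.175e+04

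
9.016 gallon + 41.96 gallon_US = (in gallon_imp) 42.45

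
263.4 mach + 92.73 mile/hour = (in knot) 1.744e+05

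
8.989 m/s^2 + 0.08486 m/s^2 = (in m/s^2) 9.074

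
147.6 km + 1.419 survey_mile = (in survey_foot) 4.917e+05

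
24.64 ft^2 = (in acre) 0.0005657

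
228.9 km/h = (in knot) 123.6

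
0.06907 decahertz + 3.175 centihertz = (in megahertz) 7.225e-07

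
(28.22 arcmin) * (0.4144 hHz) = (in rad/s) 0.3402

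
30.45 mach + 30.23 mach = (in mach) 60.68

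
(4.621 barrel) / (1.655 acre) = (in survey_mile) 6.816e-08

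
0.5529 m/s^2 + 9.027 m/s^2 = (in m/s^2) 9.58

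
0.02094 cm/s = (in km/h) 0.0007538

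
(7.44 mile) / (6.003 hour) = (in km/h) 1.995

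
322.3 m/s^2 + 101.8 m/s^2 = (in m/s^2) 424.1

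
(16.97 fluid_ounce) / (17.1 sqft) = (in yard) 0.0003455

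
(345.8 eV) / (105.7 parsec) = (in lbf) 3.819e-36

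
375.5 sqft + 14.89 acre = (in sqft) 6.49e+05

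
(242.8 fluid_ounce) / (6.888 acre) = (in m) 2.576e-07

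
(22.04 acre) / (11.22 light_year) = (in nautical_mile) 4.537e-16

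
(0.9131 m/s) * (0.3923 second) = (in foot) 1.175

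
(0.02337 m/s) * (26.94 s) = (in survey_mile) 0.0003912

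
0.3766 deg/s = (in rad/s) 0.006573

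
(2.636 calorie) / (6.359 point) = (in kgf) 501.3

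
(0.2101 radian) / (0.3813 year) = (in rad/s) 1.747e-08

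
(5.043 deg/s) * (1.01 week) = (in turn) 8557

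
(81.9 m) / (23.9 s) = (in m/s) 3.427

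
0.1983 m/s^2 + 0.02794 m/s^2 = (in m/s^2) 0.2262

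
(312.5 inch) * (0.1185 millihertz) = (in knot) 0.001828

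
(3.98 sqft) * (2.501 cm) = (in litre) 9.248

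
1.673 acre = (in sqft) 7.288e+04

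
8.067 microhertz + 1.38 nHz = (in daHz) 8.068e-07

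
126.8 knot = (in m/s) 65.23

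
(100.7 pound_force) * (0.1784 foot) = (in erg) 2.436e+08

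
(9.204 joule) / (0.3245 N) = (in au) 1.896e-10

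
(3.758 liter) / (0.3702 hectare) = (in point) 0.002878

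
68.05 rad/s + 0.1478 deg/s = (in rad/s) 68.05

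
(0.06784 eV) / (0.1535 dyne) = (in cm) 7.081e-13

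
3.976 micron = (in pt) 0.01127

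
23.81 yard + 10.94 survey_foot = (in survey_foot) 82.37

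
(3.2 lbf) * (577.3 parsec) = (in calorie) 6.06e+19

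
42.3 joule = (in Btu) 0.04009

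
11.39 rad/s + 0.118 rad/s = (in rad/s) 11.51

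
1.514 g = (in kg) 0.001514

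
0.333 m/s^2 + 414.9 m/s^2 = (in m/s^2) 415.2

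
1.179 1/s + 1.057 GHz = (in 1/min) 6.342e+10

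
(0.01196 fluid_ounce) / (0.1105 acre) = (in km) 7.91e-13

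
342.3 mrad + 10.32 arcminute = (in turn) 0.05496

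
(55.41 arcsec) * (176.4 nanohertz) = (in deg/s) 2.715e-09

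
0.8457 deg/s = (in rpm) 0.141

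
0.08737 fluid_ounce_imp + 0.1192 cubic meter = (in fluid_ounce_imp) 4195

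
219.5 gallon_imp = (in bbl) 6.276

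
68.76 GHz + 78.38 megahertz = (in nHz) 6.884e+19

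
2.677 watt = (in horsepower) 0.00359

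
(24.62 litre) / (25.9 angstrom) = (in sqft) 1.023e+08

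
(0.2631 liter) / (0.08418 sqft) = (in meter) 0.03364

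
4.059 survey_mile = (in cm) 6.532e+05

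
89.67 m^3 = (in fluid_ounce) 3.032e+06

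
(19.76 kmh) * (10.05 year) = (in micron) 1.74e+15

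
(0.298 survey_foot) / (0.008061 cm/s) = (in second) 1127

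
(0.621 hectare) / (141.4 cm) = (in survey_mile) 2.729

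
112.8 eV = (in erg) 1.807e-10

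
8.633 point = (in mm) 3.046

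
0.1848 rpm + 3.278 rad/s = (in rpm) 31.49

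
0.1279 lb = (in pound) 0.1279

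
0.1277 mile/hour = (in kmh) 0.2055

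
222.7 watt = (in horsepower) 0.2986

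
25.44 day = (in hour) 610.6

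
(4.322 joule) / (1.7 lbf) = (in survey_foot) 1.875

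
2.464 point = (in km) 8.692e-07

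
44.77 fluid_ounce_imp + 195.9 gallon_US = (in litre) 742.8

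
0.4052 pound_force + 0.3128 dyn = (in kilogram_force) 0.1838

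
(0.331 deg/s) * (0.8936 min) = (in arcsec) 6.389e+04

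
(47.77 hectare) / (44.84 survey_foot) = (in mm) 3.495e+07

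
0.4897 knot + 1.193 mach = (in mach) 1.194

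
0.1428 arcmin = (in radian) 4.154e-05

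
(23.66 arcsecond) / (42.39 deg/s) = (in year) 4.916e-12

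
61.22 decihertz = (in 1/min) 367.3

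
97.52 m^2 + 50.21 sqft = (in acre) 0.02525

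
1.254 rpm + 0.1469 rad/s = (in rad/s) 0.2782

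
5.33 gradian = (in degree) 4.797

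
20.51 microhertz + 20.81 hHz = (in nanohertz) 2.081e+12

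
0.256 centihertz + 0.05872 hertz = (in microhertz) 6.128e+04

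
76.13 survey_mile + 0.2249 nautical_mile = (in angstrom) 1.229e+15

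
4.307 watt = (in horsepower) 0.005776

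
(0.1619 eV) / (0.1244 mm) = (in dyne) 2.085e-11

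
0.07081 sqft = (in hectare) 6.578e-07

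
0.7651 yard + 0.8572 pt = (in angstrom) 6.999e+09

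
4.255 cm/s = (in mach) 0.000125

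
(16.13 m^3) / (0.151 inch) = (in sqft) 4.527e+04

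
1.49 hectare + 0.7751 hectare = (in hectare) 2.265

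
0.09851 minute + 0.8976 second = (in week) 1.126e-05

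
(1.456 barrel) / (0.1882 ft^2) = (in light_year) 1.399e-15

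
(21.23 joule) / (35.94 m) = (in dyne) 5.907e+04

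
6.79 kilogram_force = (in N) 66.59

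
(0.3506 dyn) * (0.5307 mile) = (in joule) 0.002994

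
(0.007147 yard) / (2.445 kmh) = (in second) 0.009622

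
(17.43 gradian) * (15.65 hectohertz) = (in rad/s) 428.5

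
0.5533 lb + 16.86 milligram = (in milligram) 2.51e+05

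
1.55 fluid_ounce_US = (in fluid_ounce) 1.55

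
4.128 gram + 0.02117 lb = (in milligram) 1.373e+04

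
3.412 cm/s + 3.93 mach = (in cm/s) 1.338e+05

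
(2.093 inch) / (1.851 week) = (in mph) 1.062e-07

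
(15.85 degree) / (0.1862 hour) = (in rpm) 0.003941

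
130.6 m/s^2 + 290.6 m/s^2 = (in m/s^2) 421.2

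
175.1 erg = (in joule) 1.751e-05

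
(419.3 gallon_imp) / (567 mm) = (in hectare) 0.0003362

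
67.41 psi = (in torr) 3486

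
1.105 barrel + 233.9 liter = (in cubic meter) 0.4096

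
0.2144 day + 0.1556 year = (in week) 8.144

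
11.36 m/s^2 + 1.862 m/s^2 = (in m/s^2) 13.22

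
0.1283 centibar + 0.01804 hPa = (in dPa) 1301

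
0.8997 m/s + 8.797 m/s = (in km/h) 34.91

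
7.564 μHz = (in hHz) 7.564e-08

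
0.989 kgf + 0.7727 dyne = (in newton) 9.699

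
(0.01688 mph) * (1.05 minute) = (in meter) 0.4754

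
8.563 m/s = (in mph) 19.15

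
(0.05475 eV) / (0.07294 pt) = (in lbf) 7.664e-17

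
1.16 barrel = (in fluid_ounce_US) 6236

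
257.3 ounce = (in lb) 16.08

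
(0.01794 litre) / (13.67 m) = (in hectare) 1.312e-10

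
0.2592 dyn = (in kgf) 2.643e-07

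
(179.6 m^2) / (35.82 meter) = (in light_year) 5.3e-16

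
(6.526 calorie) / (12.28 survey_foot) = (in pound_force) 1.64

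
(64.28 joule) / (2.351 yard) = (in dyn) 2.99e+06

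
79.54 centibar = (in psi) 11.54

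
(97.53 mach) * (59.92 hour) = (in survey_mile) 4.451e+06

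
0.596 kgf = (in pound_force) 1.314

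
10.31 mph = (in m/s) 4.609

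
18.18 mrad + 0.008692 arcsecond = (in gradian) 1.157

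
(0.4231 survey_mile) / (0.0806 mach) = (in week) 4.102e-05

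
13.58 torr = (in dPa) 1.811e+04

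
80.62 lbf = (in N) 358.6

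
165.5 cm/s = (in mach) 0.00486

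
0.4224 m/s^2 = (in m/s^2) 0.4224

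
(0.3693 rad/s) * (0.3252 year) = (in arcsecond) 7.812e+11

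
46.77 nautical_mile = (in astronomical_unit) 5.79e-07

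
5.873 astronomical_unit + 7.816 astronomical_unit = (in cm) 2.048e+14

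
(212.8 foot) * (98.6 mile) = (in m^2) 1.029e+07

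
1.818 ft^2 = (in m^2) 0.1689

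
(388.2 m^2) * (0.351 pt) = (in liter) 48.07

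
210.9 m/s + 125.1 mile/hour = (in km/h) 960.6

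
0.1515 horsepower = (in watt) 113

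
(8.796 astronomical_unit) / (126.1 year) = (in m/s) 330.9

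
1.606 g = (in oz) 0.05665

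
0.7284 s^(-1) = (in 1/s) 0.7284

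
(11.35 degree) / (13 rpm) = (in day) 1.684e-06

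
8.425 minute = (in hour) 0.1404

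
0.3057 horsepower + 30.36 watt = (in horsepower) 0.3464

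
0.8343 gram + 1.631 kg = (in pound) 3.598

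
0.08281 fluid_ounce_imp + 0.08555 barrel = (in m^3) 0.0136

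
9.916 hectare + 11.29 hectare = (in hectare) 21.21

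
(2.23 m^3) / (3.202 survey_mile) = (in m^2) 0.0004327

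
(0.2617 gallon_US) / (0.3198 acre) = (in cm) 7.655e-05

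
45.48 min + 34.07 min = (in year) 0.0001514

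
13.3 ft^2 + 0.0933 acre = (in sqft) 4077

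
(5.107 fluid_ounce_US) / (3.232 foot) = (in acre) 3.788e-08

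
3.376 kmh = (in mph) 2.098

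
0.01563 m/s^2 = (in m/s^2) 0.01563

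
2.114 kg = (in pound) 4.661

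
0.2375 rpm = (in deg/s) 1.425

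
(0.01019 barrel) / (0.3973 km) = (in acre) 1.008e-09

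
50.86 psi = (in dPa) 3.507e+06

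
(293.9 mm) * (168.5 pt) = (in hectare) 1.747e-06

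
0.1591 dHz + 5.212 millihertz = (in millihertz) 21.12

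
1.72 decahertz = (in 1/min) 1032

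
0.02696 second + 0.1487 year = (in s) 4.689e+06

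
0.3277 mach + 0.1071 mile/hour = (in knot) 217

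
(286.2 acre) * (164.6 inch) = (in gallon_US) 1.279e+09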